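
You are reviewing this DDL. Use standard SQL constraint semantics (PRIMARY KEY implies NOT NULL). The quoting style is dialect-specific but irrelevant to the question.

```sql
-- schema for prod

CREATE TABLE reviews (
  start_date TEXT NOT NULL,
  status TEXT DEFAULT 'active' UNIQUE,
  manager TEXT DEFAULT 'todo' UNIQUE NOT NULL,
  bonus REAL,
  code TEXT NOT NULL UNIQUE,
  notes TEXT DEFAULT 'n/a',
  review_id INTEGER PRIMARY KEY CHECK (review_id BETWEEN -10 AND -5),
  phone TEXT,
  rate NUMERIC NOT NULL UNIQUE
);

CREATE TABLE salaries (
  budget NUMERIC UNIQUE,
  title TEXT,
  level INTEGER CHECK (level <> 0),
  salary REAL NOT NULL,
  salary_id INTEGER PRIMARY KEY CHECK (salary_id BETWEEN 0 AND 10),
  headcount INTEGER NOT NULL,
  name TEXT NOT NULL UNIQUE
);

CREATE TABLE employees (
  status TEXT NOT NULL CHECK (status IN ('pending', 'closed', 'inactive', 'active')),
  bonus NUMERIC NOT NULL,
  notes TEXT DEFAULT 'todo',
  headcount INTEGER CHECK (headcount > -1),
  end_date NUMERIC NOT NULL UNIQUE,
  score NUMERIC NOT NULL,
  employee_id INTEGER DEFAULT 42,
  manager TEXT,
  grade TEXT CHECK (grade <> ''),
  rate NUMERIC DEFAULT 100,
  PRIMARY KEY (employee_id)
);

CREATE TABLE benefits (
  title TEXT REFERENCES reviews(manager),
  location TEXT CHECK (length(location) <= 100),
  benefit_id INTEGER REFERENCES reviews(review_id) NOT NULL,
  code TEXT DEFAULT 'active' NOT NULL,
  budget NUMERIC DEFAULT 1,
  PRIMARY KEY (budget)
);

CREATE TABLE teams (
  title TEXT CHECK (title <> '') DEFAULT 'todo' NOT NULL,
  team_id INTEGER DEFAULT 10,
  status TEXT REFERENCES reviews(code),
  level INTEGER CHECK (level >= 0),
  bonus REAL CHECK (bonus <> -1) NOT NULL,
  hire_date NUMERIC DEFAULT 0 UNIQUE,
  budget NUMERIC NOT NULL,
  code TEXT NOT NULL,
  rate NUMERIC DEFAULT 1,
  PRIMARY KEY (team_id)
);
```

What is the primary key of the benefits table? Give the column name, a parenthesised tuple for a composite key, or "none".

budget is declared PRIMARY KEY as a table-level PRIMARY KEY clause.

budget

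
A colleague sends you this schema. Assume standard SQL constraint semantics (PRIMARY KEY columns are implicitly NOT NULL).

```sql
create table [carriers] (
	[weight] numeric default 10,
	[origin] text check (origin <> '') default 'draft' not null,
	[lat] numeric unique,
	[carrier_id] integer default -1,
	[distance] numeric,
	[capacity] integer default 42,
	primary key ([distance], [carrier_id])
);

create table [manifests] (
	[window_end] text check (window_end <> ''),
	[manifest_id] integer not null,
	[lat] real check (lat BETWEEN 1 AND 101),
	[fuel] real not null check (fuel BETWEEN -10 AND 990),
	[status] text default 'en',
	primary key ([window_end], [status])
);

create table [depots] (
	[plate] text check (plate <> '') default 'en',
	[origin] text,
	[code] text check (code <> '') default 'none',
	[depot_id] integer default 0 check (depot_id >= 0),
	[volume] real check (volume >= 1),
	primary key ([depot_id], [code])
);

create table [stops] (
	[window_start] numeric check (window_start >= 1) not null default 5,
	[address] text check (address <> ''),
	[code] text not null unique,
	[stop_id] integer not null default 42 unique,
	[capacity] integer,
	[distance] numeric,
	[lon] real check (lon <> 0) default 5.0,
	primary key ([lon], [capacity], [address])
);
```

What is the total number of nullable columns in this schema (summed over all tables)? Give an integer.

8

carriers: 3 nullable (weight, lat, capacity — PK (distance, carrier_id) and explicit NOT NULL columns excluded).
manifests: 1 nullable (lat — PK (window_end, status) and explicit NOT NULL columns excluded).
depots: 3 nullable (plate, origin, volume — PK (depot_id, code) and explicit NOT NULL columns excluded).
stops: 1 nullable (distance — PK (lon, capacity, address) and explicit NOT NULL columns excluded).
Total: 3 + 1 + 3 + 1 = 8.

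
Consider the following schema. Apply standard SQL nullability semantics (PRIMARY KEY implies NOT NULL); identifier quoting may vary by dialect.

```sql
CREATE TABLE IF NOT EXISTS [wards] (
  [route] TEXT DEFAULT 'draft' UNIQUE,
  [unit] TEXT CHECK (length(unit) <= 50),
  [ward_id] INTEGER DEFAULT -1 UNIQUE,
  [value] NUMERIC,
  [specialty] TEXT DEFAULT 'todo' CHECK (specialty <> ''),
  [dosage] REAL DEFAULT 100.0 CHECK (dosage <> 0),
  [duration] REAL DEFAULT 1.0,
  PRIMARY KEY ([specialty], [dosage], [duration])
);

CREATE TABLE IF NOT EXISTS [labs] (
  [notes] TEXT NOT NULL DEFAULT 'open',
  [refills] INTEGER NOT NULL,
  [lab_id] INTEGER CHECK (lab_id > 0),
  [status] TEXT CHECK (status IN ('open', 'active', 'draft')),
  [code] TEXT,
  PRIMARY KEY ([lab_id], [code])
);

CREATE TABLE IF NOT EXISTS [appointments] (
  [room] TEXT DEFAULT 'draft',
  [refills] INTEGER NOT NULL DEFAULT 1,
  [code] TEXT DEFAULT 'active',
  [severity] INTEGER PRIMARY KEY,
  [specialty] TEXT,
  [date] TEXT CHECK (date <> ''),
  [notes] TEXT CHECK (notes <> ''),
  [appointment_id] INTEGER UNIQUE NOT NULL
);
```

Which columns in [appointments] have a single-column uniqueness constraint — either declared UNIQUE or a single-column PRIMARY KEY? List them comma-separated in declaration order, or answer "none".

severity, appointment_id

- room: no UNIQUE or single-column PK constraint.
- refills: no UNIQUE or single-column PK constraint.
- code: no UNIQUE or single-column PK constraint.
- severity: single-column PRIMARY KEY → unique.
- specialty: no UNIQUE or single-column PK constraint.
- date: no UNIQUE or single-column PK constraint.
- notes: no UNIQUE or single-column PK constraint.
- appointment_id: declared UNIQUE → unique.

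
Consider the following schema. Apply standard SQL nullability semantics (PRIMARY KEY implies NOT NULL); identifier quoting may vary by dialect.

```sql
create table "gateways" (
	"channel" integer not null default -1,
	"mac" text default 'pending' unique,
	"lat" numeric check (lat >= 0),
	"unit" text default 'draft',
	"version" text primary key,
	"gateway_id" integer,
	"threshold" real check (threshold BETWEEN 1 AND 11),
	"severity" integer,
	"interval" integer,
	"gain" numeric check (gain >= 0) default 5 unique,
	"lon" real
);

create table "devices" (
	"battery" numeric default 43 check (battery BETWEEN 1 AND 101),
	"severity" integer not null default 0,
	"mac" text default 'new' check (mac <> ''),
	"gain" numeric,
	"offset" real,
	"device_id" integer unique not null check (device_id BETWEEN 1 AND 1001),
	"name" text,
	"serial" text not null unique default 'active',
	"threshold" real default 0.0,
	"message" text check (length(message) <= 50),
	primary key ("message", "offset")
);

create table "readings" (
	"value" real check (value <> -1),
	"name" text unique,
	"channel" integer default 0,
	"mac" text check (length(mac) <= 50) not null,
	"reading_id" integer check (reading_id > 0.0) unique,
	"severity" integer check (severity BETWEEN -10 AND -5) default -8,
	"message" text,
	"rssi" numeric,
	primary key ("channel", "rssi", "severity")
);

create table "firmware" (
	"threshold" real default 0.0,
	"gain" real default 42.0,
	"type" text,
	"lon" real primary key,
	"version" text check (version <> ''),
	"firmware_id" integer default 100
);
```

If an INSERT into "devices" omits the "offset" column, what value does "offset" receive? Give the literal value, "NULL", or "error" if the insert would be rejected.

error

offset has no DEFAULT clause.
Omitting it would insert NULL, but it is part of the PRIMARY KEY, so the INSERT fails.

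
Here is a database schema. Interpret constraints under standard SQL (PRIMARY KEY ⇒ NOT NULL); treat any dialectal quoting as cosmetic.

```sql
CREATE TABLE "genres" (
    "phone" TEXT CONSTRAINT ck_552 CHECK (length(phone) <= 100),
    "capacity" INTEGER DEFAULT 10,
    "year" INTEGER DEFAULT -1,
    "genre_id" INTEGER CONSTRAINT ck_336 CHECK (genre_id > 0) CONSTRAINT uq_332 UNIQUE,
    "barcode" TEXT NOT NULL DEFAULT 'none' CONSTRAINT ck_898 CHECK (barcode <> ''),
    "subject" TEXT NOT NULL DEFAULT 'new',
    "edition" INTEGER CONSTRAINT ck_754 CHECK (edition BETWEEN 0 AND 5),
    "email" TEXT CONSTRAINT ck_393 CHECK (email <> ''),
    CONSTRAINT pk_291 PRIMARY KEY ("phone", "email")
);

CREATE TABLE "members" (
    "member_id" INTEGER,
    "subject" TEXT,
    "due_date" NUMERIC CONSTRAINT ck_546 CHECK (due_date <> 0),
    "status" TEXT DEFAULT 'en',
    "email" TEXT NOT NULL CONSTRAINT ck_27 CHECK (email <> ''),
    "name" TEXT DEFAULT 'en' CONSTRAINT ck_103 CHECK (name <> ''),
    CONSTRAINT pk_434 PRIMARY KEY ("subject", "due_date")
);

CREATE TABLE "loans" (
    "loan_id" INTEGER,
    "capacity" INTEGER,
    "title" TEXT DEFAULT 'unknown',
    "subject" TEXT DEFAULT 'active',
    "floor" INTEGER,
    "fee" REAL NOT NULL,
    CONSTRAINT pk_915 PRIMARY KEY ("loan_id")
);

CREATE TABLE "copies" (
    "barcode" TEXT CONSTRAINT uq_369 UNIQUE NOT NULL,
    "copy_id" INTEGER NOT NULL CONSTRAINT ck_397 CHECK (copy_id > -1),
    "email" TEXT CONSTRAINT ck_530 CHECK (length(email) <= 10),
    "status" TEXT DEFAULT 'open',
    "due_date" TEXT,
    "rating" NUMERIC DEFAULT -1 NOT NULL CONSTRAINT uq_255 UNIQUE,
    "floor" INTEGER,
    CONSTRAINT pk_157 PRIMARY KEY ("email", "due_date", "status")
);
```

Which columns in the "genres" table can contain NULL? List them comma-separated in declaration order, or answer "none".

capacity, year, genre_id, edition

- phone: part of the PRIMARY KEY, which implies NOT NULL → not nullable.
- capacity: DEFAULT only fills an omitted column; an explicit NULL is still allowed → nullable.
- year: DEFAULT only fills an omitted column; an explicit NULL is still allowed → nullable.
- genre_id: CHECK does not forbid NULL (a CHECK constraint passes when its expression is NULL) → nullable.
- barcode: declared NOT NULL → not nullable.
- subject: declared NOT NULL → not nullable.
- edition: CHECK does not forbid NULL (a CHECK constraint passes when its expression is NULL) → nullable.
- email: part of the PRIMARY KEY, which implies NOT NULL → not nullable.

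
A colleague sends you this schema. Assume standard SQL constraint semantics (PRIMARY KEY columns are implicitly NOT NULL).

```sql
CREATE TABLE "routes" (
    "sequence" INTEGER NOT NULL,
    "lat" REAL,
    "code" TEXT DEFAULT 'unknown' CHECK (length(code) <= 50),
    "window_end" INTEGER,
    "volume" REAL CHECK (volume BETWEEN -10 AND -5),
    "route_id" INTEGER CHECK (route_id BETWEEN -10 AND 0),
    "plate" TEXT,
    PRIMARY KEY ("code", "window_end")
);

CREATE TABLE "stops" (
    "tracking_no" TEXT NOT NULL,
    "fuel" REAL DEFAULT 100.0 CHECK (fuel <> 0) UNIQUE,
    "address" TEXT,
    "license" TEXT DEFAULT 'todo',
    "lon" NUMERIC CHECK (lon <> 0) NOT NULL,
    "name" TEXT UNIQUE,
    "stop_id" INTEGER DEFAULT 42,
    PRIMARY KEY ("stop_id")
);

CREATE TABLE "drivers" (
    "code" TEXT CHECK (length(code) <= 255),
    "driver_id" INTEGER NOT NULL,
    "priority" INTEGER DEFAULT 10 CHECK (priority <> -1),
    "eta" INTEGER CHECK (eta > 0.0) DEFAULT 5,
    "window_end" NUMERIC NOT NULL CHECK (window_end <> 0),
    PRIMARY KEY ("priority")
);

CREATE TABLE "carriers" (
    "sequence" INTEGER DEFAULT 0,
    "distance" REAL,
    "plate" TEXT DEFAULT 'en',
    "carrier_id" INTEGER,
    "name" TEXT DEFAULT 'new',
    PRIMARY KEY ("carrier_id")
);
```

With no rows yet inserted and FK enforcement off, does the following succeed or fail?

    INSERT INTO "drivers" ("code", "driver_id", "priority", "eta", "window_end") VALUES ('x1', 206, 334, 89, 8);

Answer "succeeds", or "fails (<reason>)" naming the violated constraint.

succeeds

NOT NULL columns: driver_id is supplied; priority is supplied; window_end is supplied.
CHECK constraints: 'x1' satisfies (length(code) <= 255); 334 satisfies (priority <> -1); 89 satisfies (eta > 0.0); 8 satisfies (window_end <> 0).
No constraint is violated.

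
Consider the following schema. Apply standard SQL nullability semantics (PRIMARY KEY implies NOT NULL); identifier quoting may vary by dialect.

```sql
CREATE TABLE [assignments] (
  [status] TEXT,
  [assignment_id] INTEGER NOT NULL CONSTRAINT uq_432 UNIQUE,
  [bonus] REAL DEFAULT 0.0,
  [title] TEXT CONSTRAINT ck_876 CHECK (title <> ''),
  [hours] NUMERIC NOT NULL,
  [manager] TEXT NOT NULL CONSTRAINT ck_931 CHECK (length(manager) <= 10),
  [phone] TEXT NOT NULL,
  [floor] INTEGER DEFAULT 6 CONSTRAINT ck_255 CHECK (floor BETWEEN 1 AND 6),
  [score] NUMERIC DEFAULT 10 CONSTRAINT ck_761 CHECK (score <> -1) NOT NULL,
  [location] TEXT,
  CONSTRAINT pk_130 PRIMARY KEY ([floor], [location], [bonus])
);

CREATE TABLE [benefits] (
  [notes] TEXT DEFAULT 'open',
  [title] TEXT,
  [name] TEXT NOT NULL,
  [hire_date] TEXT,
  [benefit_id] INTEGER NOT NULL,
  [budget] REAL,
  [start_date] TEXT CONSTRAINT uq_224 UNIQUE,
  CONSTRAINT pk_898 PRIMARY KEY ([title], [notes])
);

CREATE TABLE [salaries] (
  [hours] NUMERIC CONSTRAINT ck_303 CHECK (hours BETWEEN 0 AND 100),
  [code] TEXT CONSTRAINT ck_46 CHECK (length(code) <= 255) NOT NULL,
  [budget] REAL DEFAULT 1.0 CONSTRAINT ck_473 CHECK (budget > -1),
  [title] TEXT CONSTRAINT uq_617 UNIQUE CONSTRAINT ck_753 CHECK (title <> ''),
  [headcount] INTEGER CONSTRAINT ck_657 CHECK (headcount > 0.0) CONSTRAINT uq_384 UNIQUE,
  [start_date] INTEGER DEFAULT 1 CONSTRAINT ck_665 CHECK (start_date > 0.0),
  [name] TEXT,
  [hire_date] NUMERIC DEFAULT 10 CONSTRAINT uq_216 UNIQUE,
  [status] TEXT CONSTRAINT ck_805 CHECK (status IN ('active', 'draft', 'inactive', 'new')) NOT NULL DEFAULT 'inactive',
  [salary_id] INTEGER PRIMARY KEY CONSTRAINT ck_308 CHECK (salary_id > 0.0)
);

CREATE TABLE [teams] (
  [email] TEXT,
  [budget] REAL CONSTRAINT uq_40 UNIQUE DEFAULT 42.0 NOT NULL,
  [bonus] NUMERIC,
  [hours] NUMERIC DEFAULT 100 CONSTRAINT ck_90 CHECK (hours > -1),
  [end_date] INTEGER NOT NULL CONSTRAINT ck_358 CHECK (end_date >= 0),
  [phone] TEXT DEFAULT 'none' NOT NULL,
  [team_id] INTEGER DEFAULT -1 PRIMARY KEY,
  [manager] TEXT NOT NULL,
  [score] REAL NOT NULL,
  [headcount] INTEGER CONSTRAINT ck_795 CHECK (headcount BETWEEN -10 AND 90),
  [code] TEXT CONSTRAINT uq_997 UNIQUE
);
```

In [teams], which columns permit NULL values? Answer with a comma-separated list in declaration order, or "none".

- email: no NOT NULL constraint applies → nullable.
- budget: declared NOT NULL → not nullable.
- bonus: no NOT NULL constraint applies → nullable.
- hours: CHECK does not forbid NULL (a CHECK constraint passes when its expression is NULL) → nullable.
- end_date: declared NOT NULL → not nullable.
- phone: declared NOT NULL → not nullable.
- team_id: part of the PRIMARY KEY, which implies NOT NULL → not nullable.
- manager: declared NOT NULL → not nullable.
- score: declared NOT NULL → not nullable.
- headcount: CHECK does not forbid NULL (a CHECK constraint passes when its expression is NULL) → nullable.
- code: UNIQUE does not imply NOT NULL → nullable.

email, bonus, hours, headcount, code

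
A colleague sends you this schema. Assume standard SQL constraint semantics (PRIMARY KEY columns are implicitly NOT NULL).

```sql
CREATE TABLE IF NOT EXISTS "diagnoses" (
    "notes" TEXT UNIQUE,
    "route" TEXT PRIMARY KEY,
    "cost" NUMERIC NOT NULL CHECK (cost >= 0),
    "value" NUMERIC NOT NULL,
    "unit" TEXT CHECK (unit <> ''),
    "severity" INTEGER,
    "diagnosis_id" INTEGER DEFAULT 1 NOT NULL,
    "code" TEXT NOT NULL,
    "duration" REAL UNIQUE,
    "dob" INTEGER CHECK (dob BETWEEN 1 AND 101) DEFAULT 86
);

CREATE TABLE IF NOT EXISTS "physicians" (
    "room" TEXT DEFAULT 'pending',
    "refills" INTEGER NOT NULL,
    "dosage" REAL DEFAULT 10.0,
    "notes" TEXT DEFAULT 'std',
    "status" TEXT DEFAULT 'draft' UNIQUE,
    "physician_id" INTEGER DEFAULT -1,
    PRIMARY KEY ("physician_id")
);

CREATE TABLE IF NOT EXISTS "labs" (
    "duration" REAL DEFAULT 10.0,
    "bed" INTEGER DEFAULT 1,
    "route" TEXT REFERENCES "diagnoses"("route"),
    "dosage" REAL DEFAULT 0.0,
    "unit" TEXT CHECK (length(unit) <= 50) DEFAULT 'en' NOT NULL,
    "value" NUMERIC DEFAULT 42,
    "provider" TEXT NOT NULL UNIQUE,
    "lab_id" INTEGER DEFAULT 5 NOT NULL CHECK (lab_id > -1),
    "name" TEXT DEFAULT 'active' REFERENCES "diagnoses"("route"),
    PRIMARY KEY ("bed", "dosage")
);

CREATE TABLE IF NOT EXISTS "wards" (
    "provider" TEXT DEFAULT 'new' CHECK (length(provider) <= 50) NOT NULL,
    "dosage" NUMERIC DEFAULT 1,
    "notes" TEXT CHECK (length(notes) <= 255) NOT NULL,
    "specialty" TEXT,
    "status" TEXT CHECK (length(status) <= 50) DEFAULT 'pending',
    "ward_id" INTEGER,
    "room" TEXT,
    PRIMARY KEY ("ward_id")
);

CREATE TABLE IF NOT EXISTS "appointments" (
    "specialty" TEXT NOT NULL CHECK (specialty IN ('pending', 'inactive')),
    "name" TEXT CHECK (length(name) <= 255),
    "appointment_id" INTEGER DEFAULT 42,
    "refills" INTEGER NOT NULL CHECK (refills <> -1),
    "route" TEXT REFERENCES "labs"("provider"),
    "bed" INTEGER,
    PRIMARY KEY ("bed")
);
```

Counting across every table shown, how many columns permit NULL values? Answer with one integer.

diagnoses: 5 nullable (notes, unit, severity, duration, dob — PK (route) and explicit NOT NULL columns excluded).
physicians: 4 nullable (room, dosage, notes, status — PK (physician_id) and explicit NOT NULL columns excluded).
labs: 4 nullable (duration, route, value, name — PK (bed, dosage) and explicit NOT NULL columns excluded).
wards: 4 nullable (dosage, specialty, status, room — PK (ward_id) and explicit NOT NULL columns excluded).
appointments: 3 nullable (name, appointment_id, route — PK (bed) and explicit NOT NULL columns excluded).
Total: 5 + 4 + 4 + 4 + 3 = 20.

20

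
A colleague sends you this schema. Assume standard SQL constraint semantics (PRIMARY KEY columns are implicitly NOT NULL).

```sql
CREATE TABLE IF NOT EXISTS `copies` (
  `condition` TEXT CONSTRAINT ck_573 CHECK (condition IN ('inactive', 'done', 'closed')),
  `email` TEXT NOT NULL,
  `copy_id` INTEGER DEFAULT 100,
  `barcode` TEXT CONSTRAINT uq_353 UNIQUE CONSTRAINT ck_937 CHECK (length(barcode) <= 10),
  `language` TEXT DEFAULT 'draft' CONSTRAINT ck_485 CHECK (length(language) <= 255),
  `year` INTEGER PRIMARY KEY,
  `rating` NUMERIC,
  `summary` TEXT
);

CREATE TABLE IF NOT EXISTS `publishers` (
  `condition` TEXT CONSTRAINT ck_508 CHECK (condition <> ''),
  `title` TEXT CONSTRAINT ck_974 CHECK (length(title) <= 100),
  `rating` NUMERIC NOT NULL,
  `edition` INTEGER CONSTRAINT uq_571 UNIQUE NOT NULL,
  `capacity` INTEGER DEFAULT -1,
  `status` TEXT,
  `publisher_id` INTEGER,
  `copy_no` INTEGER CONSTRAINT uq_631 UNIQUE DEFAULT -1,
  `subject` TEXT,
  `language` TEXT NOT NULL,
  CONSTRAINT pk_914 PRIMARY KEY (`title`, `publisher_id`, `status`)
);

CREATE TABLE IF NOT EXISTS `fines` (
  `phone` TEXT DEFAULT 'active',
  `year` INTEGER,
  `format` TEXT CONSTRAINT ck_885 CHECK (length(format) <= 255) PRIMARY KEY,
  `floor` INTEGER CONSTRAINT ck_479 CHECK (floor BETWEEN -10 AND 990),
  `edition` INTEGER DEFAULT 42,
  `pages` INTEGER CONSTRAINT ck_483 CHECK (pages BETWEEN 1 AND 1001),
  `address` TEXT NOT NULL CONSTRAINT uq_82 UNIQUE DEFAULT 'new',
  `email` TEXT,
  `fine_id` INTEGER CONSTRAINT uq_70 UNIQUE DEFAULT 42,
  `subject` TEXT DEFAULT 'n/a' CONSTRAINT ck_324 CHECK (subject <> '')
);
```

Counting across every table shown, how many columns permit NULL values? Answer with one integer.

18

copies: 6 nullable (condition, copy_id, barcode, language, rating, summary — PK (year) and explicit NOT NULL columns excluded).
publishers: 4 nullable (condition, capacity, copy_no, subject — PK (title, publisher_id, status) and explicit NOT NULL columns excluded).
fines: 8 nullable (phone, year, floor, edition, pages, email, fine_id, subject — PK (format) and explicit NOT NULL columns excluded).
Total: 6 + 4 + 8 = 18.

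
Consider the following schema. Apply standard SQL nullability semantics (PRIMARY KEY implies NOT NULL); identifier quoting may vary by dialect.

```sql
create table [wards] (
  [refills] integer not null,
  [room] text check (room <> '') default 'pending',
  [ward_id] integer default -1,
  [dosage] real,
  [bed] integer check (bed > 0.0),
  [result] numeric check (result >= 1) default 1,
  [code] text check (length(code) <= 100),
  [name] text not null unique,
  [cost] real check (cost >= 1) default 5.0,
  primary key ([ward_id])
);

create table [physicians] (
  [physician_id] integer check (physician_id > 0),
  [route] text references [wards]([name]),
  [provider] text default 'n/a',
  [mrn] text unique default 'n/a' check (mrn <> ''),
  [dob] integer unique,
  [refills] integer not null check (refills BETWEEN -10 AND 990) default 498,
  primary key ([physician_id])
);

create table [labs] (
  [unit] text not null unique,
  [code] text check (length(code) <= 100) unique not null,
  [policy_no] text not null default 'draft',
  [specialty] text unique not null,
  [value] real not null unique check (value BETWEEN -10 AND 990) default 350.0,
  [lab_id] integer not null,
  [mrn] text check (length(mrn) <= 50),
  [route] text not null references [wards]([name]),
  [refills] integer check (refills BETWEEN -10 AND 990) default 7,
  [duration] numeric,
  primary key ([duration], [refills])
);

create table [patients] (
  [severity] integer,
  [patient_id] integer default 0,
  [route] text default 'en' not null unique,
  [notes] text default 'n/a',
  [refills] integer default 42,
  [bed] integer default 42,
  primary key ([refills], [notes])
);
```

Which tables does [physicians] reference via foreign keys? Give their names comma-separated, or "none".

- route REFERENCES wards(name).

wards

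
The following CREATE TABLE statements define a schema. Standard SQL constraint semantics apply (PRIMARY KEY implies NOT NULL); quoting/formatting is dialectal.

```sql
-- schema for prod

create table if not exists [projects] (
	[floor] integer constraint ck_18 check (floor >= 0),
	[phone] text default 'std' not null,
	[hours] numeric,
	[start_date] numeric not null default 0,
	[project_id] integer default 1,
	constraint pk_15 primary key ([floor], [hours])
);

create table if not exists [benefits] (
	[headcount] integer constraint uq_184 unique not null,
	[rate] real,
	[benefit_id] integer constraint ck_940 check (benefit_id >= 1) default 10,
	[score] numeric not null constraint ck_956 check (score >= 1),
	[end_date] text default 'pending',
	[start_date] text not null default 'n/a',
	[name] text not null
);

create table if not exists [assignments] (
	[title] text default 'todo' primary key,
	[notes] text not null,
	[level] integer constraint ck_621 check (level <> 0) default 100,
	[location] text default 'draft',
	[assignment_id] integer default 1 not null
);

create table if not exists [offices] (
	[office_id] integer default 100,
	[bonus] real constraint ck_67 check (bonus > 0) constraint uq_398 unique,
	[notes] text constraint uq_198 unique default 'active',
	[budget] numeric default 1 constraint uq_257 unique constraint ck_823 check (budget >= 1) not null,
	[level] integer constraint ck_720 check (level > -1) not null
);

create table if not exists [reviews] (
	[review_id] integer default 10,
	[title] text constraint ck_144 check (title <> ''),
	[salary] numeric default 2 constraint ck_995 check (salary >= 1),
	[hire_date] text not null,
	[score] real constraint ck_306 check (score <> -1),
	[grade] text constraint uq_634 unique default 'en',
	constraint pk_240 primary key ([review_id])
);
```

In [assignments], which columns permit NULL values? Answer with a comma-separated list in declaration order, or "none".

- title: part of the PRIMARY KEY, which implies NOT NULL → not nullable.
- notes: declared NOT NULL → not nullable.
- level: CHECK does not forbid NULL (a CHECK constraint passes when its expression is NULL) → nullable.
- location: DEFAULT only fills an omitted column; an explicit NULL is still allowed → nullable.
- assignment_id: declared NOT NULL → not nullable.

level, location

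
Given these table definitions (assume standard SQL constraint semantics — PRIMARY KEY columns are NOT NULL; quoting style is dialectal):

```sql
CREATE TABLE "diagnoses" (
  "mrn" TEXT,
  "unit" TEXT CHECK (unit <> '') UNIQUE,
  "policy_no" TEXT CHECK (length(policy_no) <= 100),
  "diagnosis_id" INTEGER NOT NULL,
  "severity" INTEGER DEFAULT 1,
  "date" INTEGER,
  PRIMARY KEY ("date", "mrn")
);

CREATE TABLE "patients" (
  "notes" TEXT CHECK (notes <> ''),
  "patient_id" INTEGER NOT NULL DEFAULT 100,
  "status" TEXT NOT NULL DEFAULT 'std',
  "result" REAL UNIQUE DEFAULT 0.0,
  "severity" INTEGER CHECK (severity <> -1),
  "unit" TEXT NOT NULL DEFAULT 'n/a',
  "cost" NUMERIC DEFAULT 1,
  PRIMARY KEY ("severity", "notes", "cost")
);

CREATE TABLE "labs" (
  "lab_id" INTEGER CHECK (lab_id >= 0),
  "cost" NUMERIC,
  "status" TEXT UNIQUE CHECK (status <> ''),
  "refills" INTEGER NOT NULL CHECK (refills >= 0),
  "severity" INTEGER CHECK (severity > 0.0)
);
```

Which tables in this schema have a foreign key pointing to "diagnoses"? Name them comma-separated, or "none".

none

No REFERENCES clause anywhere in the schema names diagnoses.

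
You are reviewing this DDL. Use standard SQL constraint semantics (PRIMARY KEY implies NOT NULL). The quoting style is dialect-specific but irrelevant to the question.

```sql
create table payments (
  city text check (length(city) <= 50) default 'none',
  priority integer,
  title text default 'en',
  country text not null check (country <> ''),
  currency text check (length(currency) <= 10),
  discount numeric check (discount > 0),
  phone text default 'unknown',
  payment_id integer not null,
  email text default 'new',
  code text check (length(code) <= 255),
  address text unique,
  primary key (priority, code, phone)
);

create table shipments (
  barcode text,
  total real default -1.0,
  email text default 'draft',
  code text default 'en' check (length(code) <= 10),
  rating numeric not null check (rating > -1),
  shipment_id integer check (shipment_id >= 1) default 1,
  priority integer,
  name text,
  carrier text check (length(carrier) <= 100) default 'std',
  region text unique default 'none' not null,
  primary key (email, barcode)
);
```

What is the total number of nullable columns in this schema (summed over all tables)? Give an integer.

payments: 6 nullable (city, title, currency, discount, email, address — PK (priority, code, phone) and explicit NOT NULL columns excluded).
shipments: 6 nullable (total, code, shipment_id, priority, name, carrier — PK (email, barcode) and explicit NOT NULL columns excluded).
Total: 6 + 6 = 12.

12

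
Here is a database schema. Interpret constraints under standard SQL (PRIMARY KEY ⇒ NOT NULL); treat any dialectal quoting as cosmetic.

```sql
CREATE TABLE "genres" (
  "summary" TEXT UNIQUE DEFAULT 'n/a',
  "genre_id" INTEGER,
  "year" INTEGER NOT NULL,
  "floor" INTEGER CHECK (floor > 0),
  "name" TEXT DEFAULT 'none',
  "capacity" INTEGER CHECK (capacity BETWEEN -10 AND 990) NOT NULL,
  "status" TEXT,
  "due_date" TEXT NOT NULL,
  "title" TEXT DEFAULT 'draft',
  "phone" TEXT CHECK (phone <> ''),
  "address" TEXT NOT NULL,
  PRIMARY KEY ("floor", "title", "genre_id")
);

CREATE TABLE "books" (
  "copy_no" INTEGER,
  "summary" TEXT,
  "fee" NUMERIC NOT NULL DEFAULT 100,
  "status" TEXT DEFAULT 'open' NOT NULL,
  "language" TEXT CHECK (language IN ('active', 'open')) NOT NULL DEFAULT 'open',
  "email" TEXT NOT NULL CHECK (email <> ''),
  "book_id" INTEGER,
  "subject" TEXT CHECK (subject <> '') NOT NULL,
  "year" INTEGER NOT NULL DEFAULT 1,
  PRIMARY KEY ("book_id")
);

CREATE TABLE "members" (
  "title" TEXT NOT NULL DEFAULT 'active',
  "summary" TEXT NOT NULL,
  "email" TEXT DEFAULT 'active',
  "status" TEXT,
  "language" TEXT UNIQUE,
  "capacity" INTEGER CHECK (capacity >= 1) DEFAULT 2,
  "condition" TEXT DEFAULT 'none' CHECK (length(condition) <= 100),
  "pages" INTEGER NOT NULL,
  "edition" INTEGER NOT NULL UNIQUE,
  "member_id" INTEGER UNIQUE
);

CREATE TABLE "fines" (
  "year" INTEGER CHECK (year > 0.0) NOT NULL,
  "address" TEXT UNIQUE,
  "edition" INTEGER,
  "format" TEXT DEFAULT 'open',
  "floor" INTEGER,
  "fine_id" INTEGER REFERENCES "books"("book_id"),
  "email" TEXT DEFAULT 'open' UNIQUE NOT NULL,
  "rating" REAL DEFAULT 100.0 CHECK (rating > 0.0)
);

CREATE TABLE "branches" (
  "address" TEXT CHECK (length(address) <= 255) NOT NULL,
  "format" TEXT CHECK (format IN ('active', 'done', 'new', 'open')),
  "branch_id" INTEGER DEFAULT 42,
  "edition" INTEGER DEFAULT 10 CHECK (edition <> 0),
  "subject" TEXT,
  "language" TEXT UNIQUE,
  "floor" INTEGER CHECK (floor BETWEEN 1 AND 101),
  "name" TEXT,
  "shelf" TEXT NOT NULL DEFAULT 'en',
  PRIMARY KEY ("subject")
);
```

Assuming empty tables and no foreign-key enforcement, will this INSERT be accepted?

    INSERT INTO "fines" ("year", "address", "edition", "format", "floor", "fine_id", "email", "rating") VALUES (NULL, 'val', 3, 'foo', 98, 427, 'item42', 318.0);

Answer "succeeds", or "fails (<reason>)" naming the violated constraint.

fails (NOT NULL on year)

year is explicitly set to NULL, but year is declared NOT NULL.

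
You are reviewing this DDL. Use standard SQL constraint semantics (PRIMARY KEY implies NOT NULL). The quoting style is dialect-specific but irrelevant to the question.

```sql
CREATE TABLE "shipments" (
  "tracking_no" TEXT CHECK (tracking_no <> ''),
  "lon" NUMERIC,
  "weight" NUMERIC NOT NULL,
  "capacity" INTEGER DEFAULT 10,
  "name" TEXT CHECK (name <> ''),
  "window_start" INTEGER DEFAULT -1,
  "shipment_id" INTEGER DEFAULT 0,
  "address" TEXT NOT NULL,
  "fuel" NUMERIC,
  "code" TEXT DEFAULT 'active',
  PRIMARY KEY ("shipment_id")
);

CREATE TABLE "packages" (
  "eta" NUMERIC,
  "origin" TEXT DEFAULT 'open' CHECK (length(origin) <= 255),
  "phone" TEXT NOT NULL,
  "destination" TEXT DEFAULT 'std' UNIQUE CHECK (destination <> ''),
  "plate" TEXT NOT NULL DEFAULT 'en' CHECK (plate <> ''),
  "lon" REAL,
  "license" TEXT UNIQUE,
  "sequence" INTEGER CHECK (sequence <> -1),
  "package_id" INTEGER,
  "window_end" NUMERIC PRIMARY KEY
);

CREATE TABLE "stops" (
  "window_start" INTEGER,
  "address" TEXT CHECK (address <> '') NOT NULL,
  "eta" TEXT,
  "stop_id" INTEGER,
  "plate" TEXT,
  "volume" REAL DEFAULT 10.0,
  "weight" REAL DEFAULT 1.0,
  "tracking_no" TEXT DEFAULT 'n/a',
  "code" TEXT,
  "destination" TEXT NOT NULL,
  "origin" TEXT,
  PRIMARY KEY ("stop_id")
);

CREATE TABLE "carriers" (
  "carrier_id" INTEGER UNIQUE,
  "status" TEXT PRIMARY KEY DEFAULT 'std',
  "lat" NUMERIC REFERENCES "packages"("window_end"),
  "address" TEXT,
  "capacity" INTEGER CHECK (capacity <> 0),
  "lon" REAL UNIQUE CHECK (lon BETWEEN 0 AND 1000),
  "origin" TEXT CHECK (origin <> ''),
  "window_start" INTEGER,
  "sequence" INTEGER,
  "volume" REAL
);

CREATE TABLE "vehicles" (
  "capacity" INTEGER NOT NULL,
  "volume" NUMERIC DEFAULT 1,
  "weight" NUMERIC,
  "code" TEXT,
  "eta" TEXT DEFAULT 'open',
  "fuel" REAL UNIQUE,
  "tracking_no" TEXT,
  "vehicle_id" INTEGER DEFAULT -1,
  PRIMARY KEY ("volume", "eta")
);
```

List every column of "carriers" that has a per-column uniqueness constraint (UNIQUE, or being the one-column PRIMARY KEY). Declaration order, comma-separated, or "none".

- carrier_id: declared UNIQUE → unique.
- status: single-column PRIMARY KEY → unique.
- lat: no UNIQUE or single-column PK constraint.
- address: no UNIQUE or single-column PK constraint.
- capacity: no UNIQUE or single-column PK constraint.
- lon: declared UNIQUE → unique.
- origin: no UNIQUE or single-column PK constraint.
- window_start: no UNIQUE or single-column PK constraint.
- sequence: no UNIQUE or single-column PK constraint.
- volume: no UNIQUE or single-column PK constraint.

carrier_id, status, lon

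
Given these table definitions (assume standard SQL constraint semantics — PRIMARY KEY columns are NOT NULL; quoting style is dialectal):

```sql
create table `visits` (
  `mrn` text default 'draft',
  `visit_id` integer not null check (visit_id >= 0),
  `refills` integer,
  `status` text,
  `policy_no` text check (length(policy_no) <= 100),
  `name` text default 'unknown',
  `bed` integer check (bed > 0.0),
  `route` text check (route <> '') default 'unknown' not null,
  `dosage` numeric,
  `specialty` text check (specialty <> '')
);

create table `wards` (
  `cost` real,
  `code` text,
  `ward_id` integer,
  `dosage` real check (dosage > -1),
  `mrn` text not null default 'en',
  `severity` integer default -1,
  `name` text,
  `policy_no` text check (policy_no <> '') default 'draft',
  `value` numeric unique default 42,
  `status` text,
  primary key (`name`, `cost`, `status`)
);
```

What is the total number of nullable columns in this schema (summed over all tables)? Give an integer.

visits: 8 nullable (mrn, refills, status, policy_no, name, bed, dosage, specialty — PK none and explicit NOT NULL columns excluded).
wards: 6 nullable (code, ward_id, dosage, severity, policy_no, value — PK (name, cost, status) and explicit NOT NULL columns excluded).
Total: 8 + 6 = 14.

14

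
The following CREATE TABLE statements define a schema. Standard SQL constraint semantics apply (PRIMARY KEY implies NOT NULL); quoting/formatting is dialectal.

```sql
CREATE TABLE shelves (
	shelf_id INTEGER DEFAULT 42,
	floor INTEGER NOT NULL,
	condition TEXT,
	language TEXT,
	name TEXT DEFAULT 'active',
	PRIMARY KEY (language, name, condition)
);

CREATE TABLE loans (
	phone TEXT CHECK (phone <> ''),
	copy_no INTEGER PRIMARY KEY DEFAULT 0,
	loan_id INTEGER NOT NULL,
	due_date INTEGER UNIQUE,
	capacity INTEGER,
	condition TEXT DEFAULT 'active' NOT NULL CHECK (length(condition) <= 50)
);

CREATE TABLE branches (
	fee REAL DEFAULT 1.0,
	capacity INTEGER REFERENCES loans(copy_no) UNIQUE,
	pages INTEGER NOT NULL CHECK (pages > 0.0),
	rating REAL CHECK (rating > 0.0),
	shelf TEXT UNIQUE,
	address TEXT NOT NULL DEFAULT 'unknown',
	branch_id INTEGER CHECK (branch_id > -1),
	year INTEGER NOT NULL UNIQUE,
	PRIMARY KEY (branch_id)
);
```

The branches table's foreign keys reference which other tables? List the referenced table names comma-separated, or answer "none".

- capacity REFERENCES loans(copy_no).

loans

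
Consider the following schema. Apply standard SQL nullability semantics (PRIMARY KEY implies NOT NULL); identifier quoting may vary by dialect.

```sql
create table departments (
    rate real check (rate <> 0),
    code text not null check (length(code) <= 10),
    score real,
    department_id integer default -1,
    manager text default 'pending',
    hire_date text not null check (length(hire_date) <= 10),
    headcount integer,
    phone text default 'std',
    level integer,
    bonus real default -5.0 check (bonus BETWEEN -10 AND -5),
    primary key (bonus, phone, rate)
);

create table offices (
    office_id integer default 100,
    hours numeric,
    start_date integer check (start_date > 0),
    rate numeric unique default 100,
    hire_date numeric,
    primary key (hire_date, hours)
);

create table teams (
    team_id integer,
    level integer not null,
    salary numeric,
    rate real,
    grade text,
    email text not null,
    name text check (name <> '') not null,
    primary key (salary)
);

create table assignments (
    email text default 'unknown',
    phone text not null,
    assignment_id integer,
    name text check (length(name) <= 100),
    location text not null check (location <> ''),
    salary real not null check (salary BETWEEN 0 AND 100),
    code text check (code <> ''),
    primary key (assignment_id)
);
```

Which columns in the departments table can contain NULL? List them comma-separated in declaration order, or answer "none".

score, department_id, manager, headcount, level

- rate: part of the PRIMARY KEY, which implies NOT NULL → not nullable.
- code: declared NOT NULL → not nullable.
- score: no NOT NULL constraint applies → nullable.
- department_id: DEFAULT only fills an omitted column; an explicit NULL is still allowed → nullable.
- manager: DEFAULT only fills an omitted column; an explicit NULL is still allowed → nullable.
- hire_date: declared NOT NULL → not nullable.
- headcount: no NOT NULL constraint applies → nullable.
- phone: part of the PRIMARY KEY, which implies NOT NULL → not nullable.
- level: no NOT NULL constraint applies → nullable.
- bonus: part of the PRIMARY KEY, which implies NOT NULL → not nullable.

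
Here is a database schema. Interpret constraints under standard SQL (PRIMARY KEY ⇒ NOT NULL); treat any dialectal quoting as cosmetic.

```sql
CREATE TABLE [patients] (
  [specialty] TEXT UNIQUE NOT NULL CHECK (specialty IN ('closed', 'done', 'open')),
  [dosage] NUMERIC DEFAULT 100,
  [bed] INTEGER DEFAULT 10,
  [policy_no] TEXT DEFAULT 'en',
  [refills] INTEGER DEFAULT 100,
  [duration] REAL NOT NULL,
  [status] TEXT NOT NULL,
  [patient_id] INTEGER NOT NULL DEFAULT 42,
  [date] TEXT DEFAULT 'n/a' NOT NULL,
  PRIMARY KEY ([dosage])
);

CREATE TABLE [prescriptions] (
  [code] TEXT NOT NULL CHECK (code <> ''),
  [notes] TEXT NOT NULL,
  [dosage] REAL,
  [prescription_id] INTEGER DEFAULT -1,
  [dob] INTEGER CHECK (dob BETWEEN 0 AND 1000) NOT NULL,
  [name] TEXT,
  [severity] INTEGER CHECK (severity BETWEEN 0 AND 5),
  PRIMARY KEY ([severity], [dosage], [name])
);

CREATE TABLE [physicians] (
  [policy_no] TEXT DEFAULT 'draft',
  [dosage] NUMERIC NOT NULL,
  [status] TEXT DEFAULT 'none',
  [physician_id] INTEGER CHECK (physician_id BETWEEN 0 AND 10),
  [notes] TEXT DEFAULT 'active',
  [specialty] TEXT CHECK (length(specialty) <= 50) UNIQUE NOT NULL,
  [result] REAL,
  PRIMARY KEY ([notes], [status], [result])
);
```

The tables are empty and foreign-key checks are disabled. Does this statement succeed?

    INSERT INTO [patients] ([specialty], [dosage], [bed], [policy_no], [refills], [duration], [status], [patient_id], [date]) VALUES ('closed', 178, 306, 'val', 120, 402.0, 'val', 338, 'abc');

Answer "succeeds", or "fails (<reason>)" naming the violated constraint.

succeeds

NOT NULL columns: date is supplied; dosage is supplied; duration is supplied; patient_id is supplied; specialty is supplied; status is supplied.
CHECK constraints: 'closed' satisfies (specialty IN ('closed', 'done', 'open')).
No constraint is violated.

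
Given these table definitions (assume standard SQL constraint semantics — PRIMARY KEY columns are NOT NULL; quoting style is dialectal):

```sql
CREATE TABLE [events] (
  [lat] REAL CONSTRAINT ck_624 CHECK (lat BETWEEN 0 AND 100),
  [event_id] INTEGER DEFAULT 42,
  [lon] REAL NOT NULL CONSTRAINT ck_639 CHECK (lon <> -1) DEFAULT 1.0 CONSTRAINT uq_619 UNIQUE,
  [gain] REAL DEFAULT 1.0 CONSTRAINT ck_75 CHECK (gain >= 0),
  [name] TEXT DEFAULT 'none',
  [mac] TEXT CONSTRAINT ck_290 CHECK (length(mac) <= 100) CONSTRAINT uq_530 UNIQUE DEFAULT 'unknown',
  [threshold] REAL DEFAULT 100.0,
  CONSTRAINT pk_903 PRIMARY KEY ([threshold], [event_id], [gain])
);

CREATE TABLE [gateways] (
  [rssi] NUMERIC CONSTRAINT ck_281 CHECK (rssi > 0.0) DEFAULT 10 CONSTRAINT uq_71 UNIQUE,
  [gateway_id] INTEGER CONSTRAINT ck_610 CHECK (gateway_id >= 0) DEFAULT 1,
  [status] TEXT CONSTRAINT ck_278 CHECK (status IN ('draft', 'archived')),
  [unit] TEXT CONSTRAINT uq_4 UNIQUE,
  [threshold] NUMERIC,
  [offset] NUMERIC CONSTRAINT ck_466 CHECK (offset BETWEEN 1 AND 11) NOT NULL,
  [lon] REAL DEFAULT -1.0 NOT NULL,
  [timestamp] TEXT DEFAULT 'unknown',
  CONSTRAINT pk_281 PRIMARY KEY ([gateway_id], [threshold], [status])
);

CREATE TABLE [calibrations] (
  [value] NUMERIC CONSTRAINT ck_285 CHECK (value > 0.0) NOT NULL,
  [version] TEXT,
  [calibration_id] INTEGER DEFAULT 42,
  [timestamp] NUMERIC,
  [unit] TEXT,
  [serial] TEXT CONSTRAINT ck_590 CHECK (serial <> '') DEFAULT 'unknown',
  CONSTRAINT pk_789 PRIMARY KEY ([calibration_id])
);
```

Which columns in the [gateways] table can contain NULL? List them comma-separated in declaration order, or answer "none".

rssi, unit, timestamp

- rssi: CHECK does not forbid NULL (a CHECK constraint passes when its expression is NULL) → nullable.
- gateway_id: part of the PRIMARY KEY, which implies NOT NULL → not nullable.
- status: part of the PRIMARY KEY, which implies NOT NULL → not nullable.
- unit: UNIQUE does not imply NOT NULL → nullable.
- threshold: part of the PRIMARY KEY, which implies NOT NULL → not nullable.
- offset: declared NOT NULL → not nullable.
- lon: declared NOT NULL → not nullable.
- timestamp: DEFAULT only fills an omitted column; an explicit NULL is still allowed → nullable.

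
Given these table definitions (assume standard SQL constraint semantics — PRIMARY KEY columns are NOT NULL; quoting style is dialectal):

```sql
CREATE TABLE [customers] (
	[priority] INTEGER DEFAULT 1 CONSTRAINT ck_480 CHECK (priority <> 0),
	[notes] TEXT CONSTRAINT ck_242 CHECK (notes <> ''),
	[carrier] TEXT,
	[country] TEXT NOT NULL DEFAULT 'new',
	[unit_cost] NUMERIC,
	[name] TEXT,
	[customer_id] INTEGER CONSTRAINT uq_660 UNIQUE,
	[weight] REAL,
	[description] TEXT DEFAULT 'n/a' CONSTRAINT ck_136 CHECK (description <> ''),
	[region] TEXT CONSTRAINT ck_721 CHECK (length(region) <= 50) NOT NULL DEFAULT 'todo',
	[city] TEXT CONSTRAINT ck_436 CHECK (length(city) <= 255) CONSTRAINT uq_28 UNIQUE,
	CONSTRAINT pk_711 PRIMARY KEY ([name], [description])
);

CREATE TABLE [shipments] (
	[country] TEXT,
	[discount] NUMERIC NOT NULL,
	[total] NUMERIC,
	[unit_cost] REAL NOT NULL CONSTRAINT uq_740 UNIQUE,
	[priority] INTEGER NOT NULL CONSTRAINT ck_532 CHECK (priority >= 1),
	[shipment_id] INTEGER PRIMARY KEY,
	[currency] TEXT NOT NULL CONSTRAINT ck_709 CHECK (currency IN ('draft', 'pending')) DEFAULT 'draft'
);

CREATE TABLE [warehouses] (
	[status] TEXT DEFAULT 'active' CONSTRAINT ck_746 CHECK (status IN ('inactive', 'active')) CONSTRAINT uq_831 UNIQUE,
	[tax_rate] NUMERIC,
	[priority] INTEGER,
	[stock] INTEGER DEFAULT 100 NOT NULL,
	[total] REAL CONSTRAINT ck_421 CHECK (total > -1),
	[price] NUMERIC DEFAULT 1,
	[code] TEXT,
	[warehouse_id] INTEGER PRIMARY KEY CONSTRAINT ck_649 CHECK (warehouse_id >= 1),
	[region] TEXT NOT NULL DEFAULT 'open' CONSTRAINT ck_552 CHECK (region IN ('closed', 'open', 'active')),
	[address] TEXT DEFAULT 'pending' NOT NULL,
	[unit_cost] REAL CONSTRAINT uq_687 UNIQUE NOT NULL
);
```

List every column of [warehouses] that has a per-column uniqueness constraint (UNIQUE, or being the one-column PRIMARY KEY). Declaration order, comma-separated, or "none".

- status: declared UNIQUE → unique.
- tax_rate: no UNIQUE or single-column PK constraint.
- priority: no UNIQUE or single-column PK constraint.
- stock: no UNIQUE or single-column PK constraint.
- total: no UNIQUE or single-column PK constraint.
- price: no UNIQUE or single-column PK constraint.
- code: no UNIQUE or single-column PK constraint.
- warehouse_id: single-column PRIMARY KEY → unique.
- region: no UNIQUE or single-column PK constraint.
- address: no UNIQUE or single-column PK constraint.
- unit_cost: declared UNIQUE → unique.

status, warehouse_id, unit_cost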